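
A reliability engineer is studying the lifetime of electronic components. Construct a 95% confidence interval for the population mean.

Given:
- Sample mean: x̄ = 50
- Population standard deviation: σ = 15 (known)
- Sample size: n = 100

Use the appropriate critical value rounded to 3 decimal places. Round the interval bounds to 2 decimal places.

The population standard deviation σ is known, so use a z-interval (standard normal critical value).

For 95% confidence, z* = 1.96 (from standard normal table)

Standard error: SE = σ/√n = 15/√100 = 1.500000

Margin of error: E = z* × SE = 1.96 × 1.500000 = 2.9400

Z-interval: x̄ ± E = 50 ± 2.9400 = (47.0600, 52.9400)

Rounded to 2 decimal places:

(47.06, 52.94)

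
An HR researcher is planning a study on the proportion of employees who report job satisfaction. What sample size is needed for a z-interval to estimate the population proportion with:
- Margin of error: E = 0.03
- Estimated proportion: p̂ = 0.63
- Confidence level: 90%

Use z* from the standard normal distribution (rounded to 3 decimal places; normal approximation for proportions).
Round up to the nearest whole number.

Using z* for proportion z-interval (normal approximation).

For 90% confidence, z* = 1.645 (from standard normal table)

Sample size formula for proportion z-interval: n = z*²p̂(1-p̂)/E²

n = 1.645² × 0.63 × 0.37 / 0.03²
  = 2.706025 × 0.2331 / 0.0009
  = 700.8605

Round up to the nearest whole number: n = 701

701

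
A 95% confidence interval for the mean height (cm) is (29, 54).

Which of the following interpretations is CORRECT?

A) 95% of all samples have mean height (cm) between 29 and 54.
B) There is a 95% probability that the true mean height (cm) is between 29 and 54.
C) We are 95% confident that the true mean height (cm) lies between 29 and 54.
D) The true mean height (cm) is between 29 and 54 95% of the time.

A confidence interval represents our confidence in the procedure, not a probability statement about the parameter.

Key concept: If we repeated this sampling process many times and computed a 95% CI each time, about 95% of those intervals would contain the true population parameter.

For this specific interval (29, 54):
- Midpoint (point estimate): 41.5
- Margin of error: 12.5

The correct interpretation is the one stating confidence that the true parameter lies in the interval — option C.

C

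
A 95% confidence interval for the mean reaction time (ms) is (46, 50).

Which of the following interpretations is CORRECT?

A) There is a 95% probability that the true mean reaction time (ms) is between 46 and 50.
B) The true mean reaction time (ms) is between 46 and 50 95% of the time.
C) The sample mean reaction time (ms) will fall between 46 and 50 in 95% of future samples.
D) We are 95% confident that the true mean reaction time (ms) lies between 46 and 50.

A confidence interval represents our confidence in the procedure, not a probability statement about the parameter.

Key concept: If we repeated this sampling process many times and computed a 95% CI each time, about 95% of those intervals would contain the true population parameter.

For this specific interval (46, 50):
- Midpoint (point estimate): 48
- Margin of error: 2

The correct interpretation is the one stating confidence that the true parameter lies in the interval — option D.

D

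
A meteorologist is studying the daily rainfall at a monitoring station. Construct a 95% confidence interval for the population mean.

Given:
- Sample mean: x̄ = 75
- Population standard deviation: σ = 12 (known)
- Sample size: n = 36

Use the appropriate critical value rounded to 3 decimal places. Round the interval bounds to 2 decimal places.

The population standard deviation σ is known, so use a z-interval (standard normal critical value).

For 95% confidence, z* = 1.96 (from standard normal table)

Standard error: SE = σ/√n = 12/√36 = 2.000000

Margin of error: E = z* × SE = 1.96 × 2.000000 = 3.9200

Z-interval: x̄ ± E = 75 ± 3.9200 = (71.0800, 78.9200)

Rounded to 2 decimal places:

(71.08, 78.92)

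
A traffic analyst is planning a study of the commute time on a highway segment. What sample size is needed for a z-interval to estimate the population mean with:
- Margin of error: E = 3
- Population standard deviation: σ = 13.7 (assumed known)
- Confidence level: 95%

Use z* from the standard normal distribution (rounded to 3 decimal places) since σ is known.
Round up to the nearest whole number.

Using z* since population σ is known (z-interval formula).

For 95% confidence, z* = 1.96 (from standard normal table)

Sample size formula for z-interval: n = (z*σ/E)²

n = (1.96 × 13.7 / 3)²
  = (8.950667)²
  = 80.1144

Round up to the nearest whole number: n = 81

81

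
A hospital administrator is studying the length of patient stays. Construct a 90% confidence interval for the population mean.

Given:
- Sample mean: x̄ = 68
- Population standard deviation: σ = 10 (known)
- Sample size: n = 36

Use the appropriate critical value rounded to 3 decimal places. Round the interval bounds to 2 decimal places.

The population standard deviation σ is known, so use a z-interval (standard normal critical value).

For 90% confidence, z* = 1.645 (from standard normal table)

Standard error: SE = σ/√n = 10/√36 = 1.666667

Margin of error: E = z* × SE = 1.645 × 1.666667 = 2.7417

Z-interval: x̄ ± E = 68 ± 2.7417 = (65.2583, 70.7417)

Rounded to 2 decimal places:

(65.26, 70.74)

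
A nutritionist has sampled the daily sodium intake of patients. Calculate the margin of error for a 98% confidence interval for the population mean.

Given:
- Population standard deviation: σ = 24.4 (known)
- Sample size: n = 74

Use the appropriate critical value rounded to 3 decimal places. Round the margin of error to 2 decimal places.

The population standard deviation σ is known, so use the z-interval margin of error formula.

For 98% confidence, z* = 2.326 (from standard normal table)

Margin of error formula for z-interval: E = z* × σ/√n

E = 2.326 × 24.4/√74
  = 2.326 × 2.836442
  = 6.5976

Rounded to 2 decimal places:

6.60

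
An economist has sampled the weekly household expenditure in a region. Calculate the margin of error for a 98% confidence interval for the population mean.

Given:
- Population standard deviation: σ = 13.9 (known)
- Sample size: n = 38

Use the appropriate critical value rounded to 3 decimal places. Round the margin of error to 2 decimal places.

The population standard deviation σ is known, so use the z-interval margin of error formula.

For 98% confidence, z* = 2.326 (from standard normal table)

Margin of error formula for z-interval: E = z* × σ/√n

E = 2.326 × 13.9/√38
  = 2.326 × 2.254878
  = 5.2448

Rounded to 2 decimal places:

5.24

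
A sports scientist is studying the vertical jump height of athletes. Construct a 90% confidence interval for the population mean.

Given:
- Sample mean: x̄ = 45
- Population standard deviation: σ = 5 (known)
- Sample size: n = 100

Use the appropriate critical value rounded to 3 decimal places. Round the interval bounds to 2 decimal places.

The population standard deviation σ is known, so use a z-interval (standard normal critical value).

For 90% confidence, z* = 1.645 (from standard normal table)

Standard error: SE = σ/√n = 5/√100 = 0.500000

Margin of error: E = z* × SE = 1.645 × 0.500000 = 0.8225

Z-interval: x̄ ± E = 45 ± 0.8225 = (44.1775, 45.8225)

Rounded to 2 decimal places:

(44.18, 45.82)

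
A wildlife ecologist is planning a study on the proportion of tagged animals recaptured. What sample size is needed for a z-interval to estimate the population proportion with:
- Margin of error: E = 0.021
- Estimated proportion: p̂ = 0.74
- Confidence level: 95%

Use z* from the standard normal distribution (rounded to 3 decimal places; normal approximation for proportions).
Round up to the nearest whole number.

Using z* for proportion z-interval (normal approximation).

For 95% confidence, z* = 1.96 (from standard normal table)

Sample size formula for proportion z-interval: n = z*²p̂(1-p̂)/E²

n = 1.96² × 0.74 × 0.26 / 0.021²
  = 3.8416 × 0.1924 / 0.000441
  = 1676.0178

Round up to the nearest whole number: n = 1677

1677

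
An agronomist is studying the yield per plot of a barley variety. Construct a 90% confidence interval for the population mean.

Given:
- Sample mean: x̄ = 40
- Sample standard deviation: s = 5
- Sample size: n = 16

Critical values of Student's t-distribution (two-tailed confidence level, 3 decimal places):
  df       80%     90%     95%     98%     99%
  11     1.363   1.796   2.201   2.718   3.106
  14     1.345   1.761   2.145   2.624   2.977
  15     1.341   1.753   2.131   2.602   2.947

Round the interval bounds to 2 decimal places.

The population standard deviation σ is unknown (only the sample standard deviation s is given), so use a t-interval with df = n - 1 = 16 - 1 = 15.

For 90% confidence with df = 15, t* = 1.753 (from t-table)

Standard error: SE = s/√n = 5/√16 = 1.250000

Margin of error: E = t* × SE = 1.753 × 1.250000 = 2.1912

T-interval: x̄ ± E = 40 ± 2.1912 = (37.8088, 42.1912)

Rounded to 2 decimal places:

(37.81, 42.19)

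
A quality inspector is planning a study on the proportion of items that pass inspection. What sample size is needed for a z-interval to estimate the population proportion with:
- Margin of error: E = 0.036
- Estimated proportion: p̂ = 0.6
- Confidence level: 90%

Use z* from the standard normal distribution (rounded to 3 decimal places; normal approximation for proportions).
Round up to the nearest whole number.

Using z* for proportion z-interval (normal approximation).

For 90% confidence, z* = 1.645 (from standard normal table)

Sample size formula for proportion z-interval: n = z*²p̂(1-p̂)/E²

n = 1.645² × 0.6 × 0.4 / 0.036²
  = 2.706025 × 0.24 / 0.001296
  = 501.1157

Round up to the nearest whole number: n = 502

502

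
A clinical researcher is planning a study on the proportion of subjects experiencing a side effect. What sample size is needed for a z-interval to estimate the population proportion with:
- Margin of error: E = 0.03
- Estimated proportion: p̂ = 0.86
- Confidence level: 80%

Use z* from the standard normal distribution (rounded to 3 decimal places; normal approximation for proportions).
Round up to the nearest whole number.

Using z* for proportion z-interval (normal approximation).

For 80% confidence, z* = 1.282 (from standard normal table)

Sample size formula for proportion z-interval: n = z*²p̂(1-p̂)/E²

n = 1.282² × 0.86 × 0.14 / 0.03²
  = 1.643524 × 0.1204 / 0.0009
  = 219.8670

Round up to the nearest whole number: n = 220

220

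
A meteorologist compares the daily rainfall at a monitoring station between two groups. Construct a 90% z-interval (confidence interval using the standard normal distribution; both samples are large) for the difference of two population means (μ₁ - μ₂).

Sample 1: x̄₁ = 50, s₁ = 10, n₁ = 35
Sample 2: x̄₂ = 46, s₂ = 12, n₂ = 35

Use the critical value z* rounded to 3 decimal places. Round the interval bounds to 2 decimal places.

Both samples are large (n₁ = 35 ≥ 30, n₂ = 35 ≥ 30), so a z-interval for the difference of means applies.

Point estimate: x̄₁ - x̄₂ = 50 - 46 = 4

Standard error: SE = √(s₁²/n₁ + s₂²/n₂)
= √(10²/35 + 12²/35)
= √(2.857143 + 4.114286)
= 2.640346

For 90% confidence, z* = 1.645 (from standard normal table)
Margin of error: E = z* × SE = 1.645 × 2.640346 = 4.3434

Z-interval: (x̄₁ - x̄₂) ± E = 4 ± 4.3434 = (-0.3434, 8.3434)

Rounded to 2 decimal places:

(-0.34, 8.34)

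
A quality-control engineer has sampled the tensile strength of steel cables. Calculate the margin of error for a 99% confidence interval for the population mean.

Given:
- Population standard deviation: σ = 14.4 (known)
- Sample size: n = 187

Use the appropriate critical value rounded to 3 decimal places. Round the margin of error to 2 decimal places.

The population standard deviation σ is known, so use the z-interval margin of error formula.

For 99% confidence, z* = 2.576 (from standard normal table)

Margin of error formula for z-interval: E = z* × σ/√n

E = 2.576 × 14.4/√187
  = 2.576 × 1.053032
  = 2.7126

Rounded to 2 decimal places:

2.71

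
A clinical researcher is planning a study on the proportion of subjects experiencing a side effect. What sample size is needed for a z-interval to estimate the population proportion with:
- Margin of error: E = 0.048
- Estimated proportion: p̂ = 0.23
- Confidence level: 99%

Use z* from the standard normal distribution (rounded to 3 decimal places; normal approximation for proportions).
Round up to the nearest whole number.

Using z* for proportion z-interval (normal approximation).

For 99% confidence, z* = 2.576 (from standard normal table)

Sample size formula for proportion z-interval: n = z*²p̂(1-p̂)/E²

n = 2.576² × 0.23 × 0.77 / 0.048²
  = 6.635776 × 0.1771 / 0.002304
  = 510.0677

Round up to the nearest whole number: n = 511

511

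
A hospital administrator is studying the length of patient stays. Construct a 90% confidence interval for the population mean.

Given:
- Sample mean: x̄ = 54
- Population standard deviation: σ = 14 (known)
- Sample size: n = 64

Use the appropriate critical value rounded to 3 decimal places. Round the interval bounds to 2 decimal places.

The population standard deviation σ is known, so use a z-interval (standard normal critical value).

For 90% confidence, z* = 1.645 (from standard normal table)

Standard error: SE = σ/√n = 14/√64 = 1.750000

Margin of error: E = z* × SE = 1.645 × 1.750000 = 2.8788

Z-interval: x̄ ± E = 54 ± 2.8788 = (51.1213, 56.8787)

Rounded to 2 decimal places:

(51.12, 56.88)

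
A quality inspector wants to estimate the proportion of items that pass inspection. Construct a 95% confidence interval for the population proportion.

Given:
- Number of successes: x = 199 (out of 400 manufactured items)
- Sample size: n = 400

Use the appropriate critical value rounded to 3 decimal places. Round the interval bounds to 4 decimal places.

Sample proportion: p̂ = 199/400 = 0.497500

Check conditions for normal approximation:
  np̂ = 199 ≥ 10 ✓
  n(1-p̂) = 201 ≥ 10 ✓

The sample is large enough, so use a z-interval (normal approximation) for the proportion.

For 95% confidence, z* = 1.96 (from standard normal table)

Standard error: SE = √(p̂(1-p̂)/n) = √(0.497500×0.502500/400) = 0.02499969

Margin of error: E = z* × SE = 1.96 × 0.02499969 = 0.048999

Z-interval: p̂ ± E = 0.497500 ± 0.048999 = (0.448501, 0.546499)

Rounded to 4 decimal places:

(0.4485, 0.5465)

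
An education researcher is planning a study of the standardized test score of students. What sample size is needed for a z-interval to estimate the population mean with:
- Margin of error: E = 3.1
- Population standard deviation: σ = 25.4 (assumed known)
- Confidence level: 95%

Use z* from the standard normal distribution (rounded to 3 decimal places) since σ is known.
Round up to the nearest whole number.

Using z* since population σ is known (z-interval formula).

For 95% confidence, z* = 1.96 (from standard normal table)

Sample size formula for z-interval: n = (z*σ/E)²

n = (1.96 × 25.4 / 3.1)²
  = (16.059355)²
  = 257.9029

Round up to the nearest whole number: n = 258

258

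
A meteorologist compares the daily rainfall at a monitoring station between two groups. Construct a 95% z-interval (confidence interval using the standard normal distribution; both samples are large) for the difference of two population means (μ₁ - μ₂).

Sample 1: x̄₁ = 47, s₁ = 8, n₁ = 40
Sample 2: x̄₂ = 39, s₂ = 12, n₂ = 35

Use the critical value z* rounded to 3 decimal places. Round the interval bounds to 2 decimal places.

Both samples are large (n₁ = 40 ≥ 30, n₂ = 35 ≥ 30), so a z-interval for the difference of means applies.

Point estimate: x̄₁ - x̄₂ = 47 - 39 = 8

Standard error: SE = √(s₁²/n₁ + s₂²/n₂)
= √(8²/40 + 12²/35)
= √(1.600000 + 4.114286)
= 2.390457

For 95% confidence, z* = 1.96 (from standard normal table)
Margin of error: E = z* × SE = 1.96 × 2.390457 = 4.6853

Z-interval: (x̄₁ - x̄₂) ± E = 8 ± 4.6853 = (3.3147, 12.6853)

Rounded to 2 decimal places:

(3.31, 12.69)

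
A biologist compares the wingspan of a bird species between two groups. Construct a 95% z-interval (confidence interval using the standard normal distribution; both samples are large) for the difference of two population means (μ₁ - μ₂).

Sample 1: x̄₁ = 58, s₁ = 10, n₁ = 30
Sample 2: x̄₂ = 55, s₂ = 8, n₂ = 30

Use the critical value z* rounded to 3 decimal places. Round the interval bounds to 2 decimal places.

Both samples are large (n₁ = 30 ≥ 30, n₂ = 30 ≥ 30), so a z-interval for the difference of means applies.

Point estimate: x̄₁ - x̄₂ = 58 - 55 = 3

Standard error: SE = √(s₁²/n₁ + s₂²/n₂)
= √(10²/30 + 8²/30)
= √(3.333333 + 2.133333)
= 2.338090

For 95% confidence, z* = 1.96 (from standard normal table)
Margin of error: E = z* × SE = 1.96 × 2.338090 = 4.5827

Z-interval: (x̄₁ - x̄₂) ± E = 3 ± 4.5827 = (-1.5827, 7.5827)

Rounded to 2 decimal places:

(-1.58, 7.58)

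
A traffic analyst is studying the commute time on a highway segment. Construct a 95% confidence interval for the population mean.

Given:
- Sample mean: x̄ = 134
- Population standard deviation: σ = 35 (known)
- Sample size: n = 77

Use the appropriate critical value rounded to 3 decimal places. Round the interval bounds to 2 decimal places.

The population standard deviation σ is known, so use a z-interval (standard normal critical value).

For 95% confidence, z* = 1.96 (from standard normal table)

Standard error: SE = σ/√n = 35/√77 = 3.988620

Margin of error: E = z* × SE = 1.96 × 3.988620 = 7.8177

Z-interval: x̄ ± E = 134 ± 7.8177 = (126.1823, 141.8177)

Rounded to 2 decimal places:

(126.18, 141.82)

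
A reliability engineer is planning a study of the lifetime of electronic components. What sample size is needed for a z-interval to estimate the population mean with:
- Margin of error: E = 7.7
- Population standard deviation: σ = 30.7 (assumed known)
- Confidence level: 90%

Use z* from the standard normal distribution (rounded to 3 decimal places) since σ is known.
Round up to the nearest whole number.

Using z* since population σ is known (z-interval formula).

For 90% confidence, z* = 1.645 (from standard normal table)

Sample size formula for z-interval: n = (z*σ/E)²

n = (1.645 × 30.7 / 7.7)²
  = (6.558636)²
  = 43.0157

Round up to the nearest whole number: n = 44

44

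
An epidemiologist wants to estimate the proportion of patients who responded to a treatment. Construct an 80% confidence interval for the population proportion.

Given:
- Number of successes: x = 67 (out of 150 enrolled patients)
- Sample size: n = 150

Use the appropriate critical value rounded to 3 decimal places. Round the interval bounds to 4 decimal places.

Sample proportion: p̂ = 67/150 = 0.446667

Check conditions for normal approximation:
  np̂ = 67 ≥ 10 ✓
  n(1-p̂) = 83 ≥ 10 ✓

The sample is large enough, so use a z-interval (normal approximation) for the proportion.

For 80% confidence, z* = 1.282 (from standard normal table)

Standard error: SE = √(p̂(1-p̂)/n) = √(0.446667×0.553333/150) = 0.04059192

Margin of error: E = z* × SE = 1.282 × 0.04059192 = 0.052039

Z-interval: p̂ ± E = 0.446667 ± 0.052039 = (0.394628, 0.498706)

Rounded to 4 decimal places:

(0.3946, 0.4987)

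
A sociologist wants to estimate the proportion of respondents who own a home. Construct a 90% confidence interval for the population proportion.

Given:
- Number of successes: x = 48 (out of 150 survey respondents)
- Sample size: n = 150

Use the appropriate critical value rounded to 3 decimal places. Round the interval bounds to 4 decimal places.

Sample proportion: p̂ = 48/150 = 0.320000

Check conditions for normal approximation:
  np̂ = 48 ≥ 10 ✓
  n(1-p̂) = 102 ≥ 10 ✓

The sample is large enough, so use a z-interval (normal approximation) for the proportion.

For 90% confidence, z* = 1.645 (from standard normal table)

Standard error: SE = √(p̂(1-p̂)/n) = √(0.320000×0.680000/150) = 0.03808762

Margin of error: E = z* × SE = 1.645 × 0.03808762 = 0.062654

Z-interval: p̂ ± E = 0.320000 ± 0.062654 = (0.257346, 0.382654)

Rounded to 4 decimal places:

(0.2573, 0.3827)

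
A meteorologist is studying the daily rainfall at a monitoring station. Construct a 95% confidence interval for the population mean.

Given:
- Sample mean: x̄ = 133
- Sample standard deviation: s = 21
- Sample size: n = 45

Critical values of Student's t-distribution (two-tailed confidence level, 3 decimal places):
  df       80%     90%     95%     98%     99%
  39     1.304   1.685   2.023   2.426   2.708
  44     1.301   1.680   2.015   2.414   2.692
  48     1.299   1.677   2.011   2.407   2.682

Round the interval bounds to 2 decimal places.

The population standard deviation σ is unknown (only the sample standard deviation s is given), so use a t-interval with df = n - 1 = 45 - 1 = 44.

For 95% confidence with df = 44, t* = 2.015 (from t-table)

Standard error: SE = s/√n = 21/√45 = 3.130495

Margin of error: E = t* × SE = 2.015 × 3.130495 = 6.3079

T-interval: x̄ ± E = 133 ± 6.3079 = (126.6921, 139.3079)

Rounded to 2 decimal places:

(126.69, 139.31)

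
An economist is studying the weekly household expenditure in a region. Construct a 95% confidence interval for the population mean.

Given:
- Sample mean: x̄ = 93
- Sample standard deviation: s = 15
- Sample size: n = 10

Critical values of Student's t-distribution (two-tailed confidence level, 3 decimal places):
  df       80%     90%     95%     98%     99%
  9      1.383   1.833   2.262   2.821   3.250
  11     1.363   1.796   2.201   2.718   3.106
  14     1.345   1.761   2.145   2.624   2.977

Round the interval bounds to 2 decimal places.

The population standard deviation σ is unknown (only the sample standard deviation s is given), so use a t-interval with df = n - 1 = 10 - 1 = 9.

For 95% confidence with df = 9, t* = 2.262 (from t-table)

Standard error: SE = s/√n = 15/√10 = 4.743416

Margin of error: E = t* × SE = 2.262 × 4.743416 = 10.7296

T-interval: x̄ ± E = 93 ± 10.7296 = (82.2704, 103.7296)

Rounded to 2 decimal places:

(82.27, 103.73)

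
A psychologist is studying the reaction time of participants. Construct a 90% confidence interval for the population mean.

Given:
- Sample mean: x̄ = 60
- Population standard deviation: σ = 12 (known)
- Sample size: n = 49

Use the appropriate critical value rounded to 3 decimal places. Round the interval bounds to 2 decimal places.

The population standard deviation σ is known, so use a z-interval (standard normal critical value).

For 90% confidence, z* = 1.645 (from standard normal table)

Standard error: SE = σ/√n = 12/√49 = 1.714286

Margin of error: E = z* × SE = 1.645 × 1.714286 = 2.8200

Z-interval: x̄ ± E = 60 ± 2.8200 = (57.1800, 62.8200)

Rounded to 2 decimal places:

(57.18, 62.82)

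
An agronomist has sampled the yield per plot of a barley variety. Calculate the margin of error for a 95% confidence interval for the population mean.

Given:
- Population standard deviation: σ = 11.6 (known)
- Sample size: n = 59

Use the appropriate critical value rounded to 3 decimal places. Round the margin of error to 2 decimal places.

The population standard deviation σ is known, so use the z-interval margin of error formula.

For 95% confidence, z* = 1.96 (from standard normal table)

Margin of error formula for z-interval: E = z* × σ/√n

E = 1.96 × 11.6/√59
  = 1.96 × 1.510191
  = 2.9600

Rounded to 2 decimal places:

2.96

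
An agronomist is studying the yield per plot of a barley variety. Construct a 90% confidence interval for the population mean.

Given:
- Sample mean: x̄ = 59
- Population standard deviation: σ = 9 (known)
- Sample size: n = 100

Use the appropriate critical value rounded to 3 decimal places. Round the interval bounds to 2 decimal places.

The population standard deviation σ is known, so use a z-interval (standard normal critical value).

For 90% confidence, z* = 1.645 (from standard normal table)

Standard error: SE = σ/√n = 9/√100 = 0.900000

Margin of error: E = z* × SE = 1.645 × 0.900000 = 1.4805

Z-interval: x̄ ± E = 59 ± 1.4805 = (57.5195, 60.4805)

Rounded to 2 decimal places:

(57.52, 60.48)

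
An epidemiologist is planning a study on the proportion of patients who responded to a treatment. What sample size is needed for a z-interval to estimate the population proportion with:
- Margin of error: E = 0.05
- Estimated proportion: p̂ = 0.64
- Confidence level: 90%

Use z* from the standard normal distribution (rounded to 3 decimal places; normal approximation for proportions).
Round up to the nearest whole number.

Using z* for proportion z-interval (normal approximation).

For 90% confidence, z* = 1.645 (from standard normal table)

Sample size formula for proportion z-interval: n = z*²p̂(1-p̂)/E²

n = 1.645² × 0.64 × 0.36 / 0.05²
  = 2.706025 × 0.2304 / 0.0025
  = 249.3873

Round up to the nearest whole number: n = 250

250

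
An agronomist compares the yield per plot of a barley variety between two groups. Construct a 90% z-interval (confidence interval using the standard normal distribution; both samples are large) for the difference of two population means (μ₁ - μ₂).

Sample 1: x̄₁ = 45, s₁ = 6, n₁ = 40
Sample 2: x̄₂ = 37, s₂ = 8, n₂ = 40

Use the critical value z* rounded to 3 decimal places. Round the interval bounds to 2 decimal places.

Both samples are large (n₁ = 40 ≥ 30, n₂ = 40 ≥ 30), so a z-interval for the difference of means applies.

Point estimate: x̄₁ - x̄₂ = 45 - 37 = 8

Standard error: SE = √(s₁²/n₁ + s₂²/n₂)
= √(6²/40 + 8²/40)
= √(0.900000 + 1.600000)
= 1.581139

For 90% confidence, z* = 1.645 (from standard normal table)
Margin of error: E = z* × SE = 1.645 × 1.581139 = 2.6010

Z-interval: (x̄₁ - x̄₂) ± E = 8 ± 2.6010 = (5.3990, 10.6010)

Rounded to 2 decimal places:

(5.40, 10.60)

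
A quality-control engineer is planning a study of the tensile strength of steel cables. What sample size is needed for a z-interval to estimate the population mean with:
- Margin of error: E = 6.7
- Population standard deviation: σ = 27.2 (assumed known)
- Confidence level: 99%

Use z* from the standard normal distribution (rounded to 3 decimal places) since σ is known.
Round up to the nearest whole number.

Using z* since population σ is known (z-interval formula).

For 99% confidence, z* = 2.576 (from standard normal table)

Sample size formula for z-interval: n = (z*σ/E)²

n = (2.576 × 27.2 / 6.7)²
  = (10.457791)²
  = 109.3654

Round up to the nearest whole number: n = 110

110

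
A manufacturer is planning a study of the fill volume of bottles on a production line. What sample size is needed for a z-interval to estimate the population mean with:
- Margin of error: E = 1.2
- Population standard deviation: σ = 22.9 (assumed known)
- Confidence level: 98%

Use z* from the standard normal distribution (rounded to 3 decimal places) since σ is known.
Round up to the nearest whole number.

Using z* since population σ is known (z-interval formula).

For 98% confidence, z* = 2.326 (from standard normal table)

Sample size formula for z-interval: n = (z*σ/E)²

n = (2.326 × 22.9 / 1.2)²
  = (44.387833)²
  = 1970.2797

Round up to the nearest whole number: n = 1971

1971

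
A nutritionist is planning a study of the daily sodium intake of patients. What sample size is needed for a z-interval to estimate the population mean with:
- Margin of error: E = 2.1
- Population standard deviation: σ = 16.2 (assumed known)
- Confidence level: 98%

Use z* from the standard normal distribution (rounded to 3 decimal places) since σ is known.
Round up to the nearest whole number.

Using z* since population σ is known (z-interval formula).

For 98% confidence, z* = 2.326 (from standard normal table)

Sample size formula for z-interval: n = (z*σ/E)²

n = (2.326 × 16.2 / 2.1)²
  = (17.943429)²
  = 321.9666

Round up to the nearest whole number: n = 322

322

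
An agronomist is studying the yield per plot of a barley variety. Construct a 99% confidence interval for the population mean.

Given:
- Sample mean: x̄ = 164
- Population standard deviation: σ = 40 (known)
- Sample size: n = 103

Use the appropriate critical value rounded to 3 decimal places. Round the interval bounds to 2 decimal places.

The population standard deviation σ is known, so use a z-interval (standard normal critical value).

For 99% confidence, z* = 2.576 (from standard normal table)

Standard error: SE = σ/√n = 40/√103 = 3.941317

Margin of error: E = z* × SE = 2.576 × 3.941317 = 10.1528

Z-interval: x̄ ± E = 164 ± 10.1528 = (153.8472, 174.1528)

Rounded to 2 decimal places:

(153.85, 174.15)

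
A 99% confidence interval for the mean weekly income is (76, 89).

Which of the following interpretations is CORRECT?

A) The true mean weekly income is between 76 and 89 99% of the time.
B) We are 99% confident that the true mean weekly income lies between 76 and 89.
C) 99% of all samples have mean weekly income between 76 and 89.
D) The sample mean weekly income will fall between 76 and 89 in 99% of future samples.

A confidence interval represents our confidence in the procedure, not a probability statement about the parameter.

Key concept: If we repeated this sampling process many times and computed a 99% CI each time, about 99% of those intervals would contain the true population parameter.

For this specific interval (76, 89):
- Midpoint (point estimate): 82.5
- Margin of error: 6.5

The correct interpretation is the one stating confidence that the true parameter lies in the interval — option B.

B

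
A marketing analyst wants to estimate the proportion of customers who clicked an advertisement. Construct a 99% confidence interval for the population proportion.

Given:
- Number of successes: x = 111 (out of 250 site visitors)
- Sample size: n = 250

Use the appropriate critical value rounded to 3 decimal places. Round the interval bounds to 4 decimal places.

Sample proportion: p̂ = 111/250 = 0.444000

Check conditions for normal approximation:
  np̂ = 111 ≥ 10 ✓
  n(1-p̂) = 139 ≥ 10 ✓

The sample is large enough, so use a z-interval (normal approximation) for the proportion.

For 99% confidence, z* = 2.576 (from standard normal table)

Standard error: SE = √(p̂(1-p̂)/n) = √(0.444000×0.556000/250) = 0.03142381

Margin of error: E = z* × SE = 2.576 × 0.03142381 = 0.080948

Z-interval: p̂ ± E = 0.444000 ± 0.080948 = (0.363052, 0.524948)

Rounded to 4 decimal places:

(0.3631, 0.5249)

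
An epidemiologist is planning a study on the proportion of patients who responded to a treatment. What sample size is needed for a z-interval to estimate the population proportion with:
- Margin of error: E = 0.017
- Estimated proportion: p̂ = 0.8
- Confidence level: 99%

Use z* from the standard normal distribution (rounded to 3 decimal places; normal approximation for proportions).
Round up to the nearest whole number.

Using z* for proportion z-interval (normal approximation).

For 99% confidence, z* = 2.576 (from standard normal table)

Sample size formula for proportion z-interval: n = z*²p̂(1-p̂)/E²

n = 2.576² × 0.8 × 0.2 / 0.017²
  = 6.635776 × 0.16 / 0.000289
  = 3673.7860

Round up to the nearest whole number: n = 3674

3674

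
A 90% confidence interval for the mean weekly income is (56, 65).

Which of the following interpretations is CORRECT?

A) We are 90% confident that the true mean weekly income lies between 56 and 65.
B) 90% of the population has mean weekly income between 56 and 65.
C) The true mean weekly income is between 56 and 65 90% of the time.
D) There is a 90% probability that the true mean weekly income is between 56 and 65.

A confidence interval represents our confidence in the procedure, not a probability statement about the parameter.

Key concept: If we repeated this sampling process many times and computed a 90% CI each time, about 90% of those intervals would contain the true population parameter.

For this specific interval (56, 65):
- Midpoint (point estimate): 60.5
- Margin of error: 4.5

The correct interpretation is the one stating confidence that the true parameter lies in the interval — option A.

A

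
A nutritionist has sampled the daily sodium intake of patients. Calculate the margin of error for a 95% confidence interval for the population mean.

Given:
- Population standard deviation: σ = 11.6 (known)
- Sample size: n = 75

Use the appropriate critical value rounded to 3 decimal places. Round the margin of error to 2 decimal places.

The population standard deviation σ is known, so use the z-interval margin of error formula.

For 95% confidence, z* = 1.96 (from standard normal table)

Margin of error formula for z-interval: E = z* × σ/√n

E = 1.96 × 11.6/√75
  = 1.96 × 1.339453
  = 2.6253

Rounded to 2 decimal places:

2.63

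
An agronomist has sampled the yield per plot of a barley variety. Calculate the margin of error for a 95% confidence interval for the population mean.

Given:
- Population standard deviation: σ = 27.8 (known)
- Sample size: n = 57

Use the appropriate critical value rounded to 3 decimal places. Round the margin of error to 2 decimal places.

The population standard deviation σ is known, so use the z-interval margin of error formula.

For 95% confidence, z* = 1.96 (from standard normal table)

Margin of error formula for z-interval: E = z* × σ/√n

E = 1.96 × 27.8/√57
  = 1.96 × 3.682200
  = 7.2171

Rounded to 2 decimal places:

7.22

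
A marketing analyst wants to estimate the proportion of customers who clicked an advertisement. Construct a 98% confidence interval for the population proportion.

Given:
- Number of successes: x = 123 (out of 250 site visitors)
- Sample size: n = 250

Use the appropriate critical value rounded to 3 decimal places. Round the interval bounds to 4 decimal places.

Sample proportion: p̂ = 123/250 = 0.492000

Check conditions for normal approximation:
  np̂ = 123 ≥ 10 ✓
  n(1-p̂) = 127 ≥ 10 ✓

The sample is large enough, so use a z-interval (normal approximation) for the proportion.

For 98% confidence, z* = 2.326 (from standard normal table)

Standard error: SE = √(p̂(1-p̂)/n) = √(0.492000×0.508000/250) = 0.03161873

Margin of error: E = z* × SE = 2.326 × 0.03161873 = 0.073545

Z-interval: p̂ ± E = 0.492000 ± 0.073545 = (0.418455, 0.565545)

Rounded to 4 decimal places:

(0.4185, 0.5655)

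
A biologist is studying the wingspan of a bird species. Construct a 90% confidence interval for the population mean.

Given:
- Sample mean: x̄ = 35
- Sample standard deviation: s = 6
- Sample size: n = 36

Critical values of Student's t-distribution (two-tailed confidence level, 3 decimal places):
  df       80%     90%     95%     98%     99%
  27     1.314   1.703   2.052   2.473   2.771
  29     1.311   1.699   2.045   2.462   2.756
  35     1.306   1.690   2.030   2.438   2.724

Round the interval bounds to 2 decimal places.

The population standard deviation σ is unknown (only the sample standard deviation s is given), so use a t-interval with df = n - 1 = 36 - 1 = 35.

For 90% confidence with df = 35, t* = 1.690 (from t-table)

Standard error: SE = s/√n = 6/√36 = 1.000000

Margin of error: E = t* × SE = 1.690 × 1.000000 = 1.6900

T-interval: x̄ ± E = 35 ± 1.6900 = (33.3100, 36.6900)

Rounded to 2 decimal places:

(33.31, 36.69)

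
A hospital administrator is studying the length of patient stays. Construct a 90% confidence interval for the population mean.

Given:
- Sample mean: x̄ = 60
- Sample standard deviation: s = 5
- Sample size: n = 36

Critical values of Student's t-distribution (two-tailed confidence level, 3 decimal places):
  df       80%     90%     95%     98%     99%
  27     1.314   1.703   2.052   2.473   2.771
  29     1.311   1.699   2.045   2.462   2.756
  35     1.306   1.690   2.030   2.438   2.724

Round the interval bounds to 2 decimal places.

The population standard deviation σ is unknown (only the sample standard deviation s is given), so use a t-interval with df = n - 1 = 36 - 1 = 35.

For 90% confidence with df = 35, t* = 1.690 (from t-table)

Standard error: SE = s/√n = 5/√36 = 0.833333

Margin of error: E = t* × SE = 1.690 × 0.833333 = 1.4083

T-interval: x̄ ± E = 60 ± 1.4083 = (58.5917, 61.4083)

Rounded to 2 decimal places:

(58.59, 61.41)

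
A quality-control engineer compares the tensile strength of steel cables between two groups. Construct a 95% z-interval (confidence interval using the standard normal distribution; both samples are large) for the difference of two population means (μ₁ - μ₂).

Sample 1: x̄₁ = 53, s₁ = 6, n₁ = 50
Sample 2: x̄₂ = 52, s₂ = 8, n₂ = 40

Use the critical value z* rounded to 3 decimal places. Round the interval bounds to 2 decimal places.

Both samples are large (n₁ = 50 ≥ 30, n₂ = 40 ≥ 30), so a z-interval for the difference of means applies.

Point estimate: x̄₁ - x̄₂ = 53 - 52 = 1

Standard error: SE = √(s₁²/n₁ + s₂²/n₂)
= √(6²/50 + 8²/40)
= √(0.720000 + 1.600000)
= 1.523155

For 95% confidence, z* = 1.96 (from standard normal table)
Margin of error: E = z* × SE = 1.96 × 1.523155 = 2.9854

Z-interval: (x̄₁ - x̄₂) ± E = 1 ± 2.9854 = (-1.9854, 3.9854)

Rounded to 2 decimal places:

(-1.99, 3.99)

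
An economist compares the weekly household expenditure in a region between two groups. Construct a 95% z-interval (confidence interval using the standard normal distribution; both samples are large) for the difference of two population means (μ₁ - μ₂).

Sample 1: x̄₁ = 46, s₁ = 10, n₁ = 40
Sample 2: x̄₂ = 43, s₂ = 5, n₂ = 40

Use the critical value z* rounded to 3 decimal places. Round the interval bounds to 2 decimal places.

Both samples are large (n₁ = 40 ≥ 30, n₂ = 40 ≥ 30), so a z-interval for the difference of means applies.

Point estimate: x̄₁ - x̄₂ = 46 - 43 = 3

Standard error: SE = √(s₁²/n₁ + s₂²/n₂)
= √(10²/40 + 5²/40)
= √(2.500000 + 0.625000)
= 1.767767

For 95% confidence, z* = 1.96 (from standard normal table)
Margin of error: E = z* × SE = 1.96 × 1.767767 = 3.4648

Z-interval: (x̄₁ - x̄₂) ± E = 3 ± 3.4648 = (-0.4648, 6.4648)

Rounded to 2 decimal places:

(-0.46, 6.46)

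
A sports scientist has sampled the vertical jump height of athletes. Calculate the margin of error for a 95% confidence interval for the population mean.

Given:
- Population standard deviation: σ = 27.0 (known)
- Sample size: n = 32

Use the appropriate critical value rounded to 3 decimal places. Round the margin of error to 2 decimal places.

The population standard deviation σ is known, so use the z-interval margin of error formula.

For 95% confidence, z* = 1.96 (from standard normal table)

Margin of error formula for z-interval: E = z* × σ/√n

E = 1.96 × 27.0/√32
  = 1.96 × 4.772971
  = 9.3550

Rounded to 2 decimal places:

9.36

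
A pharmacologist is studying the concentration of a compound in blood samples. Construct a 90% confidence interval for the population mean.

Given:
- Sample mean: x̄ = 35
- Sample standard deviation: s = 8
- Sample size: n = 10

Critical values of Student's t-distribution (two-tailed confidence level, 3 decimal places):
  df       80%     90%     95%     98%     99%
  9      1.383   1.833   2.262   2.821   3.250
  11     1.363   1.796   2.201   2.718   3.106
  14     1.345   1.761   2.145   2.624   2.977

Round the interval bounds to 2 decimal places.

The population standard deviation σ is unknown (only the sample standard deviation s is given), so use a t-interval with df = n - 1 = 10 - 1 = 9.

For 90% confidence with df = 9, t* = 1.833 (from t-table)

Standard error: SE = s/√n = 8/√10 = 2.529822

Margin of error: E = t* × SE = 1.833 × 2.529822 = 4.6372

T-interval: x̄ ± E = 35 ± 4.6372 = (30.3628, 39.6372)

Rounded to 2 decimal places:

(30.36, 39.64)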